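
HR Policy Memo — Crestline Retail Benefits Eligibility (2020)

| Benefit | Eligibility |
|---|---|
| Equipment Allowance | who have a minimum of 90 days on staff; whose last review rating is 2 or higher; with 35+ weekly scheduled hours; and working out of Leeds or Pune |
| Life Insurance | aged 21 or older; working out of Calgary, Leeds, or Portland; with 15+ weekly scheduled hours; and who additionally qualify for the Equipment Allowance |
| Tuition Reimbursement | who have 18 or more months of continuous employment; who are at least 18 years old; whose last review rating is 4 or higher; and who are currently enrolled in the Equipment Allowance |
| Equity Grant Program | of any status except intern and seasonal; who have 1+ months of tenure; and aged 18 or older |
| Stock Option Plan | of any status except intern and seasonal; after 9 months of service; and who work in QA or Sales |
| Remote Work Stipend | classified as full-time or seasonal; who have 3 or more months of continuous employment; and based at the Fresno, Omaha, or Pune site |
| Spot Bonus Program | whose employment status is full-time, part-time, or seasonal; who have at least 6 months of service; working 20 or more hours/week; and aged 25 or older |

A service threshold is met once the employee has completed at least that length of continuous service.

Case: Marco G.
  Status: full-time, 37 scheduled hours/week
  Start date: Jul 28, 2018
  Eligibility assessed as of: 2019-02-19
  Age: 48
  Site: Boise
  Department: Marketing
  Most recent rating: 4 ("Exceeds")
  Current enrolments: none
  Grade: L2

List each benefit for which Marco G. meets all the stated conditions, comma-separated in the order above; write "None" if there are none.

Service from Jul 28, 2018 to 2019-02-19: 206 days.
Equipment Allowance — service 206 days ≥ 90 days ✓; rating 4 ≥ 2 ✓; 37 hrs/wk ≥ 35 ✓; site Boise ✗ (not Leeds or Pune) → not eligible.
Life Insurance — age 48 ≥ 21 ✓; site Boise ✗ (not Calgary, Leeds, or Portland) → not eligible.
Tuition Reimbursement — service 206 days < 18 months (≈540 days) ✗ → not eligible.
Equity Grant Program — status full-time ✓ (not excluded); service 206 days ≥ 1 month (≈30 days) ✓; age 48 ≥ 18 ✓ → eligible.
Stock Option Plan — status full-time ✓ (not excluded); service 206 days < 9 months (≈270 days) ✗ → not eligible.
Remote Work Stipend — status full-time ✓; service 206 days ≥ 3 months (≈90 days) ✓; site Boise ✗ (not Fresno, Omaha, or Pune) → not eligible.
Spot Bonus Program — status full-time ✓; service 206 days ≥ 6 months (≈180 days) ✓; 37 hrs/wk ≥ 20 ✓; age 48 ≥ 25 ✓ → eligible.

Equity Grant Program, Spot Bonus Program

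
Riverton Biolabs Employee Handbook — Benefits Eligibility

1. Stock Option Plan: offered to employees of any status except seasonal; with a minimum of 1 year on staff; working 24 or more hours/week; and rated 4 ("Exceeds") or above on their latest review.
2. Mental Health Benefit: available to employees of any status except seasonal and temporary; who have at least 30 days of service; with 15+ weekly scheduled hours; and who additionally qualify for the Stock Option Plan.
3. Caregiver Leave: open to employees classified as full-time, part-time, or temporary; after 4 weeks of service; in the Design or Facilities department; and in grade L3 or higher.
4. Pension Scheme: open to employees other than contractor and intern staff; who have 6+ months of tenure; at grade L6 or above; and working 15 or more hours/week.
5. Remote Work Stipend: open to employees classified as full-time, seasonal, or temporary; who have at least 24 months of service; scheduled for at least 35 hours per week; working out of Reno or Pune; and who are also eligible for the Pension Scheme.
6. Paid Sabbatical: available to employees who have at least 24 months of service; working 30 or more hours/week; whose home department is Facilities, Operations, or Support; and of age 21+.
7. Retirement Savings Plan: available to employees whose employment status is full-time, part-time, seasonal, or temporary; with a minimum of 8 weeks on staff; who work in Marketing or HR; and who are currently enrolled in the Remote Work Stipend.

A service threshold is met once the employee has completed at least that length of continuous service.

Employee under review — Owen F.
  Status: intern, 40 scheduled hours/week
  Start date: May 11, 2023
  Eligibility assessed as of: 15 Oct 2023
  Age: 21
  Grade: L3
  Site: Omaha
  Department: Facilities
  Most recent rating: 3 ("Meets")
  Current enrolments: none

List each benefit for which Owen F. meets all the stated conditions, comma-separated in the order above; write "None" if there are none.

None

Service from May 11, 2023 to 15 Oct 2023: 157 days.
Stock Option Plan — status intern ✓ (not excluded); service 157 days < 1 year (≈365 days) ✗ → not eligible.
Mental Health Benefit — status intern ✓ (not excluded); service 157 days ≥ 30 days ✓; 40 hrs/wk ≥ 15 ✓; not eligible for Stock Option Plan ✗ → not eligible.
Caregiver Leave — status intern ✗ (requires full-time, part-time, or temporary) → not eligible.
Pension Scheme — status intern ✗ (excluded) → not eligible.
Remote Work Stipend — status intern ✗ (requires full-time, seasonal, or temporary) → not eligible.
Paid Sabbatical — service 157 days < 24 months (≈720 days) ✗ → not eligible.
Retirement Savings Plan — status intern ✗ (requires full-time, part-time, seasonal, or temporary) → not eligible.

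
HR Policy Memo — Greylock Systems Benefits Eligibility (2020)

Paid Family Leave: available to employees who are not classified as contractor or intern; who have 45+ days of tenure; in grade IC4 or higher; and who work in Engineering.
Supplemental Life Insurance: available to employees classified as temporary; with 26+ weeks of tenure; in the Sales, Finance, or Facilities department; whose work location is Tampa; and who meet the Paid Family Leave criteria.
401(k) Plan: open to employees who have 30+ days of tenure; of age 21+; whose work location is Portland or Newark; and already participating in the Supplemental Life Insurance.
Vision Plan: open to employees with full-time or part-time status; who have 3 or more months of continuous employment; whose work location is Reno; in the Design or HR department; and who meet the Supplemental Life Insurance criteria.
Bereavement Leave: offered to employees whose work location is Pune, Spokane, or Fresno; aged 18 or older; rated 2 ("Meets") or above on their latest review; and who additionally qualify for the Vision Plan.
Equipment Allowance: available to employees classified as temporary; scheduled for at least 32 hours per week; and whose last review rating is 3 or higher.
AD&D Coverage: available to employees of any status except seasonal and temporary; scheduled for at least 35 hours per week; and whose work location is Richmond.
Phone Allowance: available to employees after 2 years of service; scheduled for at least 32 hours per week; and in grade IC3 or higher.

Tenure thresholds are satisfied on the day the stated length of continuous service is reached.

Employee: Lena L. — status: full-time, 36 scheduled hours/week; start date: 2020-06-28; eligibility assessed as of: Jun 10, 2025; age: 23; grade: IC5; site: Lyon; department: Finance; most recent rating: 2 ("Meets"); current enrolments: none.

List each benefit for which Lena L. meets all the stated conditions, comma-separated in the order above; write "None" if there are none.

Phone Allowance

Service from 2020-06-28 to Jun 10, 2025: 1808 days.
Paid Family Leave — status full-time ✓ (not excluded); service 1808 days ≥ 45 days ✓; grade IC5 ≥ IC4 ✓; dept Finance ✗ → not eligible.
Supplemental Life Insurance — status full-time ✗ (requires temporary) → not eligible.
401(k) Plan — service 1808 days ≥ 30 days ✓; age 23 ≥ 21 ✓; site Lyon ✗ (not Portland or Newark) → not eligible.
Vision Plan — status full-time ✓; service 1808 days ≥ 3 months (≈90 days) ✓; site Lyon ✗ (not Reno) → not eligible.
Bereavement Leave — site Lyon ✗ (not Pune, Spokane, or Fresno) → not eligible.
Equipment Allowance — status full-time ✗ (requires temporary) → not eligible.
AD&D Coverage — status full-time ✓ (not excluded); 36 hrs/wk ≥ 35 ✓; site Lyon ✗ (not Richmond) → not eligible.
Phone Allowance — service 1808 days ≥ 2 years (≈730 days) ✓; 36 hrs/wk ≥ 32 ✓; grade IC5 ≥ IC3 ✓ → eligible.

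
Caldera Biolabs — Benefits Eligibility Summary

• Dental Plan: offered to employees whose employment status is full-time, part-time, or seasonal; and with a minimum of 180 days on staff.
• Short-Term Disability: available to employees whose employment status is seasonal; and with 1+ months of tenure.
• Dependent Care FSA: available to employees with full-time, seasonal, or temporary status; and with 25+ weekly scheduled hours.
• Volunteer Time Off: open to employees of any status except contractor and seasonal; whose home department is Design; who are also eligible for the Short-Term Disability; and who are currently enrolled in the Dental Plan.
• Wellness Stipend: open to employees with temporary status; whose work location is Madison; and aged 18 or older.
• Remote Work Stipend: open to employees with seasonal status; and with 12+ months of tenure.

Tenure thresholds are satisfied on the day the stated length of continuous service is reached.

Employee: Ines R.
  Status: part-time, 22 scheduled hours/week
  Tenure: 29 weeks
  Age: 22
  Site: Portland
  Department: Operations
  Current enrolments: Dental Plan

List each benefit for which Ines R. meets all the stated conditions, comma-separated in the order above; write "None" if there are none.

Dental Plan

Dental Plan — status part-time ✓; service 29 weeks ≥ 180 days ✓ → eligible.
Short-Term Disability — status part-time ✗ (requires seasonal) → not eligible.
Dependent Care FSA — status part-time ✗ (requires full-time, seasonal, or temporary) → not eligible.
Volunteer Time Off — status part-time ✓ (not excluded); dept Operations ✗ → not eligible.
Wellness Stipend — status part-time ✗ (requires temporary) → not eligible.
Remote Work Stipend — status part-time ✗ (requires seasonal) → not eligible.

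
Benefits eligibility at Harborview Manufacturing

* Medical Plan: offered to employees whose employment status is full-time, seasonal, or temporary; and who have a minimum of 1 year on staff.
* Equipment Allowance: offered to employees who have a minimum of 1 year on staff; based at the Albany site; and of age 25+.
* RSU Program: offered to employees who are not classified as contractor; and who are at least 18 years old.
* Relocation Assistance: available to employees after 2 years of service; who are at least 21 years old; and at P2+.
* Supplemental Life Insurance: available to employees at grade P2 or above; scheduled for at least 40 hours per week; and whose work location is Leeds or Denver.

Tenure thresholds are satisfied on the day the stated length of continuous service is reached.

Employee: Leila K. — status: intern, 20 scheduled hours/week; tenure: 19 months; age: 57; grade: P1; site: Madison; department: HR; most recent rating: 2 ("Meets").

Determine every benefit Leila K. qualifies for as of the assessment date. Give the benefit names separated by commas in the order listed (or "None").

RSU Program

Medical Plan — status intern ✗ (requires full-time, seasonal, or temporary) → not eligible.
Equipment Allowance — service 19 months ≥ 1 year (≈365 days) ✓; site Madison ✗ (not Albany) → not eligible.
RSU Program — status intern ✓ (not excluded); age 57 ≥ 18 ✓ → eligible.
Relocation Assistance — service 19 months < 2 years (≈730 days) ✗ → not eligible.
Supplemental Life Insurance — grade P1 < P2 ✗ → not eligible.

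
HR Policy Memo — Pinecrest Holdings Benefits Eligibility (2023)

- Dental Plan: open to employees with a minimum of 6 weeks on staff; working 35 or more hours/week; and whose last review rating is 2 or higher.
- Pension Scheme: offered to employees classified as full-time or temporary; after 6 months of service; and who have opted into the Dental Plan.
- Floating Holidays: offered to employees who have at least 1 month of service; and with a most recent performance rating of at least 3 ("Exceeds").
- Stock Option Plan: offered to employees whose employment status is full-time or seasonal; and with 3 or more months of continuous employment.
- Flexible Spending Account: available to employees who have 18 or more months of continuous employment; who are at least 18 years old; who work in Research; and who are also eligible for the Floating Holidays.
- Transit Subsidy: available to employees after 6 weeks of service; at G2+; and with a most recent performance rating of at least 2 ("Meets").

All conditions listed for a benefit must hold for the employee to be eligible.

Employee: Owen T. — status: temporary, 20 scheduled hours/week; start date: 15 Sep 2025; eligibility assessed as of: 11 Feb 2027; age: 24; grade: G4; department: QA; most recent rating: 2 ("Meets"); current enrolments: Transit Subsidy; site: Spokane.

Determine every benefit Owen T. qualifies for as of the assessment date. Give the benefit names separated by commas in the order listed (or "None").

Service from 15 Sep 2025 to 11 Feb 2027: 514 days.
Dental Plan — service 514 days ≥ 6 weeks (≈42 days) ✓; 20 hrs/wk < 35 ✗ → not eligible.
Pension Scheme — status temporary ✓; service 514 days ≥ 6 months (≈180 days) ✓; not enrolled in Dental Plan ✗ → not eligible.
Floating Holidays — service 514 days ≥ 1 month (≈30 days) ✓; rating 2 < 3 ✗ → not eligible.
Stock Option Plan — status temporary ✗ (requires full-time or seasonal) → not eligible.
Flexible Spending Account — service 514 days < 18 months (≈540 days) ✗ → not eligible.
Transit Subsidy — service 514 days ≥ 6 weeks (≈42 days) ✓; grade G4 ≥ G2 ✓; rating 2 ≥ 2 ✓ → eligible.

Transit Subsidy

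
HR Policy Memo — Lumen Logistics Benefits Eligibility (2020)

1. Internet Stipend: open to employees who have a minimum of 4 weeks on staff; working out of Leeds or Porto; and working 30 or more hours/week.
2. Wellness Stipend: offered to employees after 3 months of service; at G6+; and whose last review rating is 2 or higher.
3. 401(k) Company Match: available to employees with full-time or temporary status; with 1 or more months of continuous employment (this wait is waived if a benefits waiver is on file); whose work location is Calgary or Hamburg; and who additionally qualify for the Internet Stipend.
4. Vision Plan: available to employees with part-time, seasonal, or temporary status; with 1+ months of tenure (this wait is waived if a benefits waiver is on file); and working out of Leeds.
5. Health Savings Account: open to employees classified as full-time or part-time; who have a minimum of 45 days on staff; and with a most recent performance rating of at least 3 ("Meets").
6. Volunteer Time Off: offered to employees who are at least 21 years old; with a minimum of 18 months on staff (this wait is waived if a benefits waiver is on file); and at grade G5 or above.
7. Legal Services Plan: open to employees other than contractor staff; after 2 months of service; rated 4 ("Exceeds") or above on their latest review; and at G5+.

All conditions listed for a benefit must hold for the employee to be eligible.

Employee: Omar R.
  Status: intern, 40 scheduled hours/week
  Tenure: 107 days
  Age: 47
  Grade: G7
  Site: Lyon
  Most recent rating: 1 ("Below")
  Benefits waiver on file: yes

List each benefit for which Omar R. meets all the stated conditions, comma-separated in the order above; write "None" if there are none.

Internet Stipend — service 107 days ≥ 4 weeks (≈28 days) ✓; site Lyon ✗ (not Leeds or Porto) → not eligible.
Wellness Stipend — service 107 days ≥ 3 months (≈90 days) ✓; grade G7 ≥ G6 ✓; rating 1 < 2 ✗ → not eligible.
401(k) Company Match — status intern ✗ (requires full-time or temporary) → not eligible.
Vision Plan — status intern ✗ (requires part-time, seasonal, or temporary) → not eligible.
Health Savings Account — status intern ✗ (requires full-time or part-time) → not eligible.
Volunteer Time Off — age 47 ≥ 21 ✓; benefits waiver on file ✓; grade G7 ≥ G5 ✓ → eligible.
Legal Services Plan — status intern ✓ (not excluded); service 107 days ≥ 2 months (≈60 days) ✓; rating 1 < 4 ✗ → not eligible.

Volunteer Time Off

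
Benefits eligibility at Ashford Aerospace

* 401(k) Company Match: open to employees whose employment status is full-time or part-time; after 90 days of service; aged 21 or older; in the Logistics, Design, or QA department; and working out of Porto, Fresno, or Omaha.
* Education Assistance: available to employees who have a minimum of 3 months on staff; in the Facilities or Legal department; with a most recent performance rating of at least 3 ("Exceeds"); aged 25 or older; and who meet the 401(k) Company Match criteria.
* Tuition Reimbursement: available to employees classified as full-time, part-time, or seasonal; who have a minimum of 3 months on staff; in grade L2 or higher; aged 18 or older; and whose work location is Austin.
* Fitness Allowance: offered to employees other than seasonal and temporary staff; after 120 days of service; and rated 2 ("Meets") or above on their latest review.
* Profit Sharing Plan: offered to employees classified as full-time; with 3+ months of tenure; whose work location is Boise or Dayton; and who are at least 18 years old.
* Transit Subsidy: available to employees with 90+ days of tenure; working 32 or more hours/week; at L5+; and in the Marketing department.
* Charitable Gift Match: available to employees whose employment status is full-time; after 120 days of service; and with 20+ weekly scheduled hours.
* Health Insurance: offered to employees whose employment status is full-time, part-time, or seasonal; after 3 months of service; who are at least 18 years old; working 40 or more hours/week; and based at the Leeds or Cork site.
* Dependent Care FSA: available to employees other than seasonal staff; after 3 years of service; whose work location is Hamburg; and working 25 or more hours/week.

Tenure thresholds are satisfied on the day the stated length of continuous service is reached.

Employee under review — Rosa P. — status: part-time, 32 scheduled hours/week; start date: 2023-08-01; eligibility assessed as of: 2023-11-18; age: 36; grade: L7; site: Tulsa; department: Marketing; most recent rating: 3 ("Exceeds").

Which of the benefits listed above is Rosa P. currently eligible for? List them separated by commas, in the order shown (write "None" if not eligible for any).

Transit Subsidy

Service from 2023-08-01 to 2023-11-18: 109 days.
401(k) Company Match — status part-time ✓; service 109 days ≥ 90 days ✓; age 36 ≥ 21 ✓; dept Marketing ✗ → not eligible.
Education Assistance — service 109 days ≥ 3 months (≈90 days) ✓; dept Marketing ✗ → not eligible.
Tuition Reimbursement — status part-time ✓; service 109 days ≥ 3 months (≈90 days) ✓; grade L7 ≥ L2 ✓; age 36 ≥ 18 ✓; site Tulsa ✗ (not Austin) → not eligible.
Fitness Allowance — status part-time ✓ (not excluded); service 109 days < 120 days ✗ → not eligible.
Profit Sharing Plan — status part-time ✗ (requires full-time) → not eligible.
Transit Subsidy — service 109 days ≥ 90 days ✓; 32 hrs/wk ≥ 32 ✓; grade L7 ≥ L5 ✓; dept Marketing ✓ → eligible.
Charitable Gift Match — status part-time ✗ (requires full-time) → not eligible.
Health Insurance — status part-time ✓; service 109 days ≥ 3 months (≈90 days) ✓; age 36 ≥ 18 ✓; 32 hrs/wk < 40 ✗ → not eligible.
Dependent Care FSA — status part-time ✓ (not excluded); service 109 days < 3 years (≈1095 days) ✗ → not eligible.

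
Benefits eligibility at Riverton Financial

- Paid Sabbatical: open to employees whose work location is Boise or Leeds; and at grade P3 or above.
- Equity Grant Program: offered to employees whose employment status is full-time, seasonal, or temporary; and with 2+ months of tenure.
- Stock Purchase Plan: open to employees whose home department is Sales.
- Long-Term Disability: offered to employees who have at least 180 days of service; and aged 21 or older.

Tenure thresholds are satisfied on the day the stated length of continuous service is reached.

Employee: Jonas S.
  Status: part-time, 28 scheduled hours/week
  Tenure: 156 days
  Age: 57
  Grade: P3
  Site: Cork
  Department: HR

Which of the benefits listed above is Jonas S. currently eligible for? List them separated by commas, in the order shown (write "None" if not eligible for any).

None

Paid Sabbatical — site Cork ✗ (not Boise or Leeds) → not eligible.
Equity Grant Program — status part-time ✗ (requires full-time, seasonal, or temporary) → not eligible.
Stock Purchase Plan — dept HR ✗ → not eligible.
Long-Term Disability — service 156 days < 180 days ✗ → not eligible.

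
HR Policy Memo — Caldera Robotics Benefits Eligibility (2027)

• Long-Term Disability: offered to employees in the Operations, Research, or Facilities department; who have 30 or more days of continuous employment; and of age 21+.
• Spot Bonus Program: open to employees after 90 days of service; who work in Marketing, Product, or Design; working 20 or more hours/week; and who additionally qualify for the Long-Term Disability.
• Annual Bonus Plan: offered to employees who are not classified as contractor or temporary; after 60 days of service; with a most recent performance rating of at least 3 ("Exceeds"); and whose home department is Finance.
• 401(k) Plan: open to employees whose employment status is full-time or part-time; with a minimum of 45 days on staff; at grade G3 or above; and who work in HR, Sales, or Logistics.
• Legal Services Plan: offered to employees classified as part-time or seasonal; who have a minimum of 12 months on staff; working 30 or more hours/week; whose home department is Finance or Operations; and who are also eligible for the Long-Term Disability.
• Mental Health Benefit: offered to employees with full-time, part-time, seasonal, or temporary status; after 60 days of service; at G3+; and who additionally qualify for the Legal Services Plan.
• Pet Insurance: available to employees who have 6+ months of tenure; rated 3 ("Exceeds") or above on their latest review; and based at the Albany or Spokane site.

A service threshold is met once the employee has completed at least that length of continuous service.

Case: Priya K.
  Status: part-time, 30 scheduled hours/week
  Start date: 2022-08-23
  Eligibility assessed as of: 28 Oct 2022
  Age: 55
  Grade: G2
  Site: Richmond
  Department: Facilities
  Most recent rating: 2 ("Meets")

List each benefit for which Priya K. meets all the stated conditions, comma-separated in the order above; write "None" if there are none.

Service from 2022-08-23 to 28 Oct 2022: 66 days.
Long-Term Disability — dept Facilities ✓; service 66 days ≥ 30 days ✓; age 55 ≥ 21 ✓ → eligible.
Spot Bonus Program — service 66 days < 90 days ✗ → not eligible.
Annual Bonus Plan — status part-time ✓ (not excluded); service 66 days ≥ 60 days ✓; rating 2 < 3 ✗ → not eligible.
401(k) Plan — status part-time ✓; service 66 days ≥ 45 days ✓; grade G2 < G3 ✗ → not eligible.
Legal Services Plan — status part-time ✓; service 66 days < 12 months (≈360 days) ✗ → not eligible.
Mental Health Benefit — status part-time ✓; service 66 days ≥ 60 days ✓; grade G2 < G3 ✗ → not eligible.
Pet Insurance — service 66 days < 6 months (≈180 days) ✗ → not eligible.

Long-Term Disability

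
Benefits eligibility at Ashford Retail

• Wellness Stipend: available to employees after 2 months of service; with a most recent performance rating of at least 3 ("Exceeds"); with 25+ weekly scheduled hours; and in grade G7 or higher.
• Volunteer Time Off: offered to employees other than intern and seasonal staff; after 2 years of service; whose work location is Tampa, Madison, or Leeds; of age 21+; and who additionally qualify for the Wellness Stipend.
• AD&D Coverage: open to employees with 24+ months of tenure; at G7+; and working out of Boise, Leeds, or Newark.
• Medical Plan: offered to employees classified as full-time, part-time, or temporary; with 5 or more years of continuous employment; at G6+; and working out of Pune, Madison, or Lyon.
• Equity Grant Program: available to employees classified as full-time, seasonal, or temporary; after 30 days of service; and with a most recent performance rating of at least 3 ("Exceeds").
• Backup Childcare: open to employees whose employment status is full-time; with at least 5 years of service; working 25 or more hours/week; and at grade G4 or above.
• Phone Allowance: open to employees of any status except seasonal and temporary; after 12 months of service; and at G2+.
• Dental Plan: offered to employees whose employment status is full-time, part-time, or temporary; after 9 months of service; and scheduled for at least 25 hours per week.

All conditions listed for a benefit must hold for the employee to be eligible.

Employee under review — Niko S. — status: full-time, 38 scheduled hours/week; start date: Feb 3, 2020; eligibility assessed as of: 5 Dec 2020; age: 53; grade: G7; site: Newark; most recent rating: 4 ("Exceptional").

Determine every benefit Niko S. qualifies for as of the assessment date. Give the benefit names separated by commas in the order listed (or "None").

Service from Feb 3, 2020 to 5 Dec 2020: 306 days.
Wellness Stipend — service 306 days ≥ 2 months (≈60 days) ✓; rating 4 ≥ 3 ✓; 38 hrs/wk ≥ 25 ✓; grade G7 ≥ G7 ✓ → eligible.
Volunteer Time Off — status full-time ✓ (not excluded); service 306 days < 2 years (≈730 days) ✗ → not eligible.
AD&D Coverage — service 306 days < 24 months (≈720 days) ✗ → not eligible.
Medical Plan — status full-time ✓; service 306 days < 5 years (≈1825 days) ✗ → not eligible.
Equity Grant Program — status full-time ✓; service 306 days ≥ 30 days ✓; rating 4 ≥ 3 ✓ → eligible.
Backup Childcare — status full-time ✓; service 306 days < 5 years (≈1825 days) ✗ → not eligible.
Phone Allowance — status full-time ✓ (not excluded); service 306 days < 12 months (≈360 days) ✗ → not eligible.
Dental Plan — status full-time ✓; service 306 days ≥ 9 months (≈270 days) ✓; 38 hrs/wk ≥ 25 ✓ → eligible.

Wellness Stipend, Equity Grant Program, Dental Plan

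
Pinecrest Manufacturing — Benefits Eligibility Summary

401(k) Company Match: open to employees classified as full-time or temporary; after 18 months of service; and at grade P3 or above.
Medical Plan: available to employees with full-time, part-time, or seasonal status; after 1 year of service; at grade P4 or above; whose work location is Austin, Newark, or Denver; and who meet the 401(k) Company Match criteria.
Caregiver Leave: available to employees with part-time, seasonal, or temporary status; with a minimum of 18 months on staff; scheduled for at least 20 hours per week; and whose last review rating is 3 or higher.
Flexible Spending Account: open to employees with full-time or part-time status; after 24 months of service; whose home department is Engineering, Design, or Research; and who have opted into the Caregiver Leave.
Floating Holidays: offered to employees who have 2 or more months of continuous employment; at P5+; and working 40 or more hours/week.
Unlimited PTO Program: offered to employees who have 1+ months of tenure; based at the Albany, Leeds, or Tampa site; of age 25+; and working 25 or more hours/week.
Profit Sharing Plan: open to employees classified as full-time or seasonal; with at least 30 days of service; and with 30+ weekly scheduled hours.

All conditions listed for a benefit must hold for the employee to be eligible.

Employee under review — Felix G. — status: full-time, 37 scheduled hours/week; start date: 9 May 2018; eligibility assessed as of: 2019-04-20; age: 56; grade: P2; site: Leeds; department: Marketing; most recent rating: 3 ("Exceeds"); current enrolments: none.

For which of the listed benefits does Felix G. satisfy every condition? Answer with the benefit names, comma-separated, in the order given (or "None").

Service from 9 May 2018 to 2019-04-20: 346 days.
401(k) Company Match — status full-time ✓; service 346 days < 18 months (≈540 days) ✗ → not eligible.
Medical Plan — status full-time ✓; service 346 days < 1 year (≈365 days) ✗ → not eligible.
Caregiver Leave — status full-time ✗ (requires part-time, seasonal, or temporary) → not eligible.
Flexible Spending Account — status full-time ✓; service 346 days < 24 months (≈720 days) ✗ → not eligible.
Floating Holidays — service 346 days ≥ 2 months (≈60 days) ✓; grade P2 < P5 ✗ → not eligible.
Unlimited PTO Program — service 346 days ≥ 1 month (≈30 days) ✓; site Leeds ✓; age 56 ≥ 25 ✓; 37 hrs/wk ≥ 25 ✓ → eligible.
Profit Sharing Plan — status full-time ✓; service 346 days ≥ 30 days ✓; 37 hrs/wk ≥ 30 ✓ → eligible.

Unlimited PTO Program, Profit Sharing Plan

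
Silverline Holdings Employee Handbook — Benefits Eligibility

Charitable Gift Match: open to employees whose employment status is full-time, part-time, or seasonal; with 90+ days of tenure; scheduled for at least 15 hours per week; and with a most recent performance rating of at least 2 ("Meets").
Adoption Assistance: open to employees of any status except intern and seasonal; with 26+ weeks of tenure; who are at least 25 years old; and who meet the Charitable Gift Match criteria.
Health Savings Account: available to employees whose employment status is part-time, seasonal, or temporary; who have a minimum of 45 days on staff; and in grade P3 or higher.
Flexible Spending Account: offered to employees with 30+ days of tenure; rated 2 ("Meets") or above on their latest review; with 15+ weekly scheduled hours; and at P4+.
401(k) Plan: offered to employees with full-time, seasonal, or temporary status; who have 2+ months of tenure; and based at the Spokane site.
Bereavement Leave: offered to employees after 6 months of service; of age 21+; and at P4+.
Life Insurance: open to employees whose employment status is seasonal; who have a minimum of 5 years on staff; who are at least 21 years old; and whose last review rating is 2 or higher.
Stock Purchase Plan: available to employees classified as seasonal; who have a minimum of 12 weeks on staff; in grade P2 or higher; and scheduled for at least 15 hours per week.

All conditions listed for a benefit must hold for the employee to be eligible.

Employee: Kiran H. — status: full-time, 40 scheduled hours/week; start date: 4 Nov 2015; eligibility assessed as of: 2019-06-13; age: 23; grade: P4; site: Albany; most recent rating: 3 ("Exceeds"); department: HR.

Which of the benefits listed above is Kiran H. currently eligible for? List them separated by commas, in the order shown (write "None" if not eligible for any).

Service from 4 Nov 2015 to 2019-06-13: 1317 days.
Charitable Gift Match — status full-time ✓; service 1317 days ≥ 90 days ✓; 40 hrs/wk ≥ 15 ✓; rating 3 ≥ 2 ✓ → eligible.
Adoption Assistance — status full-time ✓ (not excluded); service 1317 days ≥ 26 weeks (≈182 days) ✓; age 23 < 25 ✗ → not eligible.
Health Savings Account — status full-time ✗ (requires part-time, seasonal, or temporary) → not eligible.
Flexible Spending Account — service 1317 days ≥ 30 days ✓; rating 3 ≥ 2 ✓; 40 hrs/wk ≥ 15 ✓; grade P4 ≥ P4 ✓ → eligible.
401(k) Plan — status full-time ✓; service 1317 days ≥ 2 months (≈60 days) ✓; site Albany ✗ (not Spokane) → not eligible.
Bereavement Leave — service 1317 days ≥ 6 months (≈180 days) ✓; age 23 ≥ 21 ✓; grade P4 ≥ P4 ✓ → eligible.
Life Insurance — status full-time ✗ (requires seasonal) → not eligible.
Stock Purchase Plan — status full-time ✗ (requires seasonal) → not eligible.

Charitable Gift Match, Flexible Spending Account, Bereavement Leave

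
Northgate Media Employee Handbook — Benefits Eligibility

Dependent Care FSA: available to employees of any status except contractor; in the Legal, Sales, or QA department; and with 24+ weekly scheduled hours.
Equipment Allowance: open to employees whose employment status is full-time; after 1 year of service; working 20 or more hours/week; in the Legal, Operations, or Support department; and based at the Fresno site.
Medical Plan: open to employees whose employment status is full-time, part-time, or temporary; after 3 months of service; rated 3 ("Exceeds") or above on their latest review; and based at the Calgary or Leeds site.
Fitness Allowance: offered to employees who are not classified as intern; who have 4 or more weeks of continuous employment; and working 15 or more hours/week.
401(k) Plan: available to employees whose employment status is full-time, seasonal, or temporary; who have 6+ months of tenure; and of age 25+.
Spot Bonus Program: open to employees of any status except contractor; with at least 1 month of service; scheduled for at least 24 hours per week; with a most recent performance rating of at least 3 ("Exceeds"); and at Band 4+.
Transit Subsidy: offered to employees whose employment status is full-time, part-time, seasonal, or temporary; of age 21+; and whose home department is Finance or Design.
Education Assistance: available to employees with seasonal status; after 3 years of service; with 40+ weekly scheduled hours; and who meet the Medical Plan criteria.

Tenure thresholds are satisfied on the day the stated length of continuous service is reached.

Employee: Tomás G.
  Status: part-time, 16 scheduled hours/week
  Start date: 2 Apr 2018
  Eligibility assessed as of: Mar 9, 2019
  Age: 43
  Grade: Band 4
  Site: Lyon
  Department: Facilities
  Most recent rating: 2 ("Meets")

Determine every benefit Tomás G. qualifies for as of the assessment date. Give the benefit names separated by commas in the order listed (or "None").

Service from 2 Apr 2018 to Mar 9, 2019: 341 days.
Dependent Care FSA — status part-time ✓ (not excluded); dept Facilities ✗ → not eligible.
Equipment Allowance — status part-time ✗ (requires full-time) → not eligible.
Medical Plan — status part-time ✓; service 341 days ≥ 3 months (≈90 days) ✓; rating 2 < 3 ✗ → not eligible.
Fitness Allowance — status part-time ✓ (not excluded); service 341 days ≥ 4 weeks (≈28 days) ✓; 16 hrs/wk ≥ 15 ✓ → eligible.
401(k) Plan — status part-time ✗ (requires full-time, seasonal, or temporary) → not eligible.
Spot Bonus Program — status part-time ✓ (not excluded); service 341 days ≥ 1 month (≈30 days) ✓; 16 hrs/wk < 24 ✗ → not eligible.
Transit Subsidy — status part-time ✓; age 43 ≥ 21 ✓; dept Facilities ✗ → not eligible.
Education Assistance — status part-time ✗ (requires seasonal) → not eligible.

Fitness Allowance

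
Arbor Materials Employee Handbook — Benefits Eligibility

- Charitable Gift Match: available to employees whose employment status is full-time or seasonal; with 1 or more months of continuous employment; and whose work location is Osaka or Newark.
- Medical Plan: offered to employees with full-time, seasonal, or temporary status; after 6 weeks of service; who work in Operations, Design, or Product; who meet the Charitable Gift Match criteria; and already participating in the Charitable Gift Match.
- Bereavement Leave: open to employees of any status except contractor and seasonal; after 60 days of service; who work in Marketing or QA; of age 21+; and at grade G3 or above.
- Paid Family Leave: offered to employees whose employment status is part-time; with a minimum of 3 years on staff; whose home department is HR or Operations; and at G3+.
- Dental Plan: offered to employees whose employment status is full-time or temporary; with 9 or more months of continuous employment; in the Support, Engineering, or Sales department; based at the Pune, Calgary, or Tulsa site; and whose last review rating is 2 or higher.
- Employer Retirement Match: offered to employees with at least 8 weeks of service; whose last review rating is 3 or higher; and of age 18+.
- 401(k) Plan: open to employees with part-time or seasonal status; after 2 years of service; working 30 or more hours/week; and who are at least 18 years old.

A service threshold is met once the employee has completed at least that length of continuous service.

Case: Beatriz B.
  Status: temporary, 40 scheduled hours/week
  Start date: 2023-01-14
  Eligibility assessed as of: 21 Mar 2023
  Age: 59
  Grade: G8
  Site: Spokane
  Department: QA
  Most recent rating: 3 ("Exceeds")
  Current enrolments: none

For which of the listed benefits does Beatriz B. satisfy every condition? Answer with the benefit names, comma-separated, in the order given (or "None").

Service from 2023-01-14 to 21 Mar 2023: 66 days.
Charitable Gift Match — status temporary ✗ (requires full-time or seasonal) → not eligible.
Medical Plan — status temporary ✓; service 66 days ≥ 6 weeks (≈42 days) ✓; dept QA ✗ → not eligible.
Bereavement Leave — status temporary ✓ (not excluded); service 66 days ≥ 60 days ✓; dept QA ✓; age 59 ≥ 21 ✓; grade G8 ≥ G3 ✓ → eligible.
Paid Family Leave — status temporary ✗ (requires part-time) → not eligible.
Dental Plan — status temporary ✓; service 66 days < 9 months (≈270 days) ✗ → not eligible.
Employer Retirement Match — service 66 days ≥ 8 weeks (≈56 days) ✓; rating 3 ≥ 3 ✓; age 59 ≥ 18 ✓ → eligible.
401(k) Plan — status temporary ✗ (requires part-time or seasonal) → not eligible.

Bereavement Leave, Employer Retirement Match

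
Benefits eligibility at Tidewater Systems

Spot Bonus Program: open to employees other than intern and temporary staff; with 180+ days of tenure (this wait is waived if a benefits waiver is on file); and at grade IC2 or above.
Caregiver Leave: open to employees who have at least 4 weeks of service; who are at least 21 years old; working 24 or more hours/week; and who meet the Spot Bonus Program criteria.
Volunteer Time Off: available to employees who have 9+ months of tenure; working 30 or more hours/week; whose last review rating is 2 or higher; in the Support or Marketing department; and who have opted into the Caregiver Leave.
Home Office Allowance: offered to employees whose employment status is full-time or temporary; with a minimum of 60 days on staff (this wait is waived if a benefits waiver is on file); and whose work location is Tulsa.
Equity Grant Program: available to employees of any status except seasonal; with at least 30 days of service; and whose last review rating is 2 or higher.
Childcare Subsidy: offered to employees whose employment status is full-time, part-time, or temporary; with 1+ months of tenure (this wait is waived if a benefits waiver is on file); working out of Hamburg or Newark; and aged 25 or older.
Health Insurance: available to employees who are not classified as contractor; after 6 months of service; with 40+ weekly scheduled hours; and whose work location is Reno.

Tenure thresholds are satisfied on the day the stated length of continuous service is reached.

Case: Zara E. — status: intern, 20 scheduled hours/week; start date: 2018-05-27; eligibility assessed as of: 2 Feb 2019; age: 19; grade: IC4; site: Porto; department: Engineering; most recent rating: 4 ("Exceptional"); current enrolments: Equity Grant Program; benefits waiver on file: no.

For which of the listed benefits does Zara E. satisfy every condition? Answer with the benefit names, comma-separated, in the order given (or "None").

Equity Grant Program

Service from 2018-05-27 to 2 Feb 2019: 251 days.
Spot Bonus Program — status intern ✗ (excluded) → not eligible.
Caregiver Leave — service 251 days ≥ 4 weeks (≈28 days) ✓; age 19 < 21 ✗ → not eligible.
Volunteer Time Off — service 251 days < 9 months (≈270 days) ✗ → not eligible.
Home Office Allowance — status intern ✗ (requires full-time or temporary) → not eligible.
Equity Grant Program — status intern ✓ (not excluded); service 251 days ≥ 30 days ✓; rating 4 ≥ 2 ✓ → eligible.
Childcare Subsidy — status intern ✗ (requires full-time, part-time, or temporary) → not eligible.
Health Insurance — status intern ✓ (not excluded); service 251 days ≥ 6 months (≈180 days) ✓; 20 hrs/wk < 40 ✗ → not eligible.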